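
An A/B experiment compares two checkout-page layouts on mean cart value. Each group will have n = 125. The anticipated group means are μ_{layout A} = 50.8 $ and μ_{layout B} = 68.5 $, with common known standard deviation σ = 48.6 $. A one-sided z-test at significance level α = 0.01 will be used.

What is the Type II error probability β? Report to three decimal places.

β ≈ 0.290

Standardized effect: d = |μ_{layout A} − μ_{layout B}| / σ = |50.8 − 68.5| / 48.6 = 0.3642
Noncentrality parameter: δ = d·√(n/2) = 0.3642 × √(125/2) = 2.8792
Critical value for a one-sided test at α = 0.01: z_α = 2.326.
Power = P(Z > 2.326 − δ) = Φ(0.553) = 0.7098.
Type II error: β = 1 − power = 1 − 0.7098 = 0.2902.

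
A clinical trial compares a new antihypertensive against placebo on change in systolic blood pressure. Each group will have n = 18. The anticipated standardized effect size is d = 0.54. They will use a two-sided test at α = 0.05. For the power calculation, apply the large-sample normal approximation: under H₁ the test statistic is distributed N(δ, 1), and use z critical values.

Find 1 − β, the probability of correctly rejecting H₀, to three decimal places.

Power ≈ 0.367

Noncentrality parameter: δ = d·√(n/2) = 0.54 × √(18/2) = 1.6200
Two-sided α = 0.05 → critical value z_{0.025} = 1.960.
Power = Φ(δ − 1.960) + Φ(−δ − 1.960) = Φ(-0.340) + Φ(-3.580) = 0.3669 + 0.0002 = 0.3671.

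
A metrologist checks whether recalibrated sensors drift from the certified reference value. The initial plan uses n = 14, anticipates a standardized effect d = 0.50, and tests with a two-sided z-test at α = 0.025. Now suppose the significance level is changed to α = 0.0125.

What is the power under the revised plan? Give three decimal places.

Power ≈ 0.265

δ = d·√n = 0.50 × √14 = 1.8708 (unchanged). New critical value: z_{0.0063} = 2.498.
Revised power = Φ(δ − 2.498) + Φ(−δ − 2.498) = Φ(-0.627) + Φ(-4.369) = 0.2654 + 0.0000 = 0.2654.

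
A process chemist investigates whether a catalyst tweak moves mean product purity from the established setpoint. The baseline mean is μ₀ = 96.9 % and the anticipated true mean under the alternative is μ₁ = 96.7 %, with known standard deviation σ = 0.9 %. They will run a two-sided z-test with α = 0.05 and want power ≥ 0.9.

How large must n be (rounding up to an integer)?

Standardized effect: d = |μ₁ − μ₀| / σ = |96.7 − 96.9| / 0.9 = 0.2222
Set Φ(δ − 1.960) = 0.9; then δ − 1.960 = Φ⁻¹(0.9) = 1.282, giving δ = 3.242.
(For δ > 0 the lower-tail rejection region contributes negligibly to power, so the one-term inversion is standard.)
δ = d·√n ⇒ n = (δ/d)² = (3.242 / 0.2222)² = 212.78.
Round up to the next whole unit.

n = 213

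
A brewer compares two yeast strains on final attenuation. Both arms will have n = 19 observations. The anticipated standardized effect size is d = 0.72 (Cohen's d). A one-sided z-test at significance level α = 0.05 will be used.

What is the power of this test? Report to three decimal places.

Noncentrality parameter: λ = d·√(n/2) = 0.72 × √(19/2) = 2.2192
One-sided α = 0.05 → critical value z_{0.05} = 1.645.
Power = P(Z > 1.645 − λ) = Φ(0.574) = 0.7171.

Power ≈ 0.717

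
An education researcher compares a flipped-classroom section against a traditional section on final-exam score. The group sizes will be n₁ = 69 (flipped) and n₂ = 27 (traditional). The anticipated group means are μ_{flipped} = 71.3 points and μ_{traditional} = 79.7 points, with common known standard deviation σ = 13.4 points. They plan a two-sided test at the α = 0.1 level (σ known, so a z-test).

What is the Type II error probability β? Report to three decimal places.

β ≈ 0.132

Standardized effect: d = |μ_{flipped} − μ_{traditional}| / σ = |71.3 − 79.7| / 13.4 = 0.6269
Noncentrality parameter: δ = d / √(1/n₁ + 1/n₂) = 0.6269 / √(1/69 + 1/27) = 2.7615
Two-sided α = 0.1 → critical value z_{0.05} = 1.645.
Power = Φ(δ − 1.645) + Φ(−δ − 1.645) = Φ(1.117) + Φ(-4.406) = 0.8679 + 0.0000 = 0.8679.
Type II error: β = 1 − power = 1 − 0.8679 = 0.1321.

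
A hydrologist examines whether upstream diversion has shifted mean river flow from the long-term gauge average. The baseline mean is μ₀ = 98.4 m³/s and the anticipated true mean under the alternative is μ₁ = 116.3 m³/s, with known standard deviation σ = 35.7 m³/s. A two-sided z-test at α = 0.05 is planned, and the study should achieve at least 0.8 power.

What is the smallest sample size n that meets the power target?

Standardized effect: d = |μ₁ − μ₀| / σ = |116.3 − 98.4| / 35.7 = 0.5014
Set Φ(δ − 1.960) = 0.8; then δ − 1.960 = Φ⁻¹(0.8) = 0.842, giving δ = 2.802.
(For δ > 0 the lower-tail rejection region contributes negligibly to power, so the one-term inversion is standard.)
δ = d·√n ⇒ n = (δ/d)² = (2.802 / 0.5014)² = 31.22.
Round up to the next whole unit.

n = 32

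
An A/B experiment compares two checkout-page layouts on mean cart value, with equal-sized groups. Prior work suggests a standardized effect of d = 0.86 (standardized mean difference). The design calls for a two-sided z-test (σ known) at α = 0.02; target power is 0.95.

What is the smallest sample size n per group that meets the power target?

Set Φ(δ − 2.326) = 0.95; then δ − 2.326 = Φ⁻¹(0.95) = 1.645, giving δ = 3.971.
(For δ > 0 the lower-tail rejection region contributes negligibly to power, so the one-term inversion is standard.)
δ = d·√(n/2) ⇒ n = 2(δ/d)² = 2 × (3.971 / 0.86)² = 42.65.
Rounding up, n = 43 per group.

n = 43 per group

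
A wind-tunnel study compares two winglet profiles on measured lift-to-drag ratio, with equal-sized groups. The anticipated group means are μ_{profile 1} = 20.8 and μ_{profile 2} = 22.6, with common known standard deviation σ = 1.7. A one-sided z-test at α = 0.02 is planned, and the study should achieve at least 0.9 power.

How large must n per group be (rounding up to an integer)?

n = 20 per group

Standardized effect: d = |μ_{profile 1} − μ_{profile 2}| / σ = |20.8 − 22.6| / 1.7 = 1.0588
For power 0.9 need Φ(δ − z_{0.02}) = 0.9, so δ = z_{0.02} + z_{0.10} = 2.054 + 1.282 = 3.335.
δ = d·√(n/2) ⇒ n = 2(δ/d)² = 2 × (3.335 / 1.0588)² = 19.85.
Rounding up, n = 20 per group.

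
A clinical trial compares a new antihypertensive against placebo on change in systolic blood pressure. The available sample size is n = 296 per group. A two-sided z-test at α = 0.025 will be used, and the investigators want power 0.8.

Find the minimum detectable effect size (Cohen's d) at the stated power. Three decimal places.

d ≈ 0.253

Need Φ(δ − 2.241) = 0.8, so δ = 2.241 + 0.842 = 3.083.
(Lower-tail contribution to power is negligible for δ > 0.)
δ = d·√(n/2) ⇒ d = δ/√(n/2) = 3.083/√(296/2) = 0.2534.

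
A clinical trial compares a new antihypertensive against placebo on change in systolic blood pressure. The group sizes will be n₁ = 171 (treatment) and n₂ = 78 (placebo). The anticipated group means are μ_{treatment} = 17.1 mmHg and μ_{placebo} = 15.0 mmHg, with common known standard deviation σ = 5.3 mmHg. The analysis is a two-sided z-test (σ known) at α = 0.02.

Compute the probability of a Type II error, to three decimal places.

β ≈ 0.283

Standardized effect: d = |μ_{treatment} − μ_{placebo}| / σ = |17.1 − 15.0| / 5.3 = 0.3962
Noncentrality parameter: δ = d / √(1/n₁ + 1/n₂) = 0.3962 / √(1/171 + 1/78) = 2.8999
Two-sided α = 0.02 → critical value z_{0.01} = 2.326.
Power = Φ(δ − 2.326) + Φ(−δ − 2.326) = Φ(0.574) + Φ(-5.226) = 0.7169 + 0.0000 = 0.7169.
Type II error: β = 1 − power = 1 − 0.7169 = 0.2831.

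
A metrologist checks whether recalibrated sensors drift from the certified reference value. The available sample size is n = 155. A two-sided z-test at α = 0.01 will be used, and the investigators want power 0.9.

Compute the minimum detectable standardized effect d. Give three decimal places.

Required noncentrality: δ = z_{0.005} + z_{0.10} = 2.576 + 1.282 = 3.857.
(The second rejection-region term Φ(−δ − z_{α/2}) is negligible and dropped.)
δ = d·√n ⇒ d = δ/√n = 3.857/√155 = 0.3098.

d ≈ 0.310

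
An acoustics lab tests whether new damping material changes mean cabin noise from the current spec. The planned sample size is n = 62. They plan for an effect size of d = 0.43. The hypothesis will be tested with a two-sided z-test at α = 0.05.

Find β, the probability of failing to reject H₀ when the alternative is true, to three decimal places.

β ≈ 0.077

Noncentrality parameter: δ = d·√n = 0.43 × √62 = 3.3858
Two-sided α = 0.05 → critical value z_{0.025} = 1.960.
Power = Φ(δ − 1.960) + Φ(−δ − 1.960) = Φ(1.426) + Φ(-5.346) = 0.9230 + 0.0000 = 0.9230.
Type II error: β = 1 − power = 1 − 0.9230 = 0.0770.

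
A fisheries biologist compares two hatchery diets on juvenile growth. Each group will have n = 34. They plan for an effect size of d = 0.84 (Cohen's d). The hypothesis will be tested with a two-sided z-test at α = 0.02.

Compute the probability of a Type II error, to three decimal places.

Noncentrality parameter: δ = d·√(n/2) = 0.84 × √(34/2) = 3.4634
Two-sided α = 0.02 → critical value z_{0.01} = 2.326.
Power = Φ(δ − 2.326) + Φ(−δ − 2.326) = Φ(1.137) + Φ(-5.790) = 0.8722 + 0.0000 = 0.8722.
Type II error: β = 1 − power = 1 − 0.8722 = 0.1278.

β ≈ 0.128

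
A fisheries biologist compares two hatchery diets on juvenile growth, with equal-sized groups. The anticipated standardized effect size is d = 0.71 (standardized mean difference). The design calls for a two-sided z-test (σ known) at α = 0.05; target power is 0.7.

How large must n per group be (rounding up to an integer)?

n = 25 per group

Set Φ(δ − 1.960) = 0.7; then δ − 1.960 = Φ⁻¹(0.7) = 0.524, giving δ = 2.484.
(The Φ(−δ − z_{α/2}) term is vanishingly small for δ > 0 and is dropped in the standard sample-size formula.)
δ = d·√(n/2) ⇒ n = 2(δ/d)² = 2 × (2.484 / 0.71)² = 24.49.
Round up to the next whole unit.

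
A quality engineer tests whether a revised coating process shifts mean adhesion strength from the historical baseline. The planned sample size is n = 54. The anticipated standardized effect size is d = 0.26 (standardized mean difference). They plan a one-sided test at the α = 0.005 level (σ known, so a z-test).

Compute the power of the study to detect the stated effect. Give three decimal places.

Power ≈ 0.253

Noncentrality parameter: δ = d·√n = 0.26 × √54 = 1.9106
Critical value for a one-sided test at α = 0.005: z_α = 2.576.
Power = Φ(δ − 2.576) = Φ(-0.665) = 0.2530.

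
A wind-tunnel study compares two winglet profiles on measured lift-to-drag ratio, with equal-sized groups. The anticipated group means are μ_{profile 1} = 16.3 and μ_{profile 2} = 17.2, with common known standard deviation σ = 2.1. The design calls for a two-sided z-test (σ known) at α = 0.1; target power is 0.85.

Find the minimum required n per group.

Standardized effect: d = |μ_{profile 1} − μ_{profile 2}| / σ = |16.3 − 17.2| / 2.1 = 0.4286
Set Φ(δ − 1.645) = 0.85; then δ − 1.645 = Φ⁻¹(0.85) = 1.036, giving δ = 2.681.
(Ignoring the negligible lower-tail rejection probability gives the usual closed-form inversion.)
δ = d·√(n/2) ⇒ n = 2(δ/d)² = 2 × (2.681 / 0.4286)² = 78.28.
Rounding up, n = 79 per group.

n = 79 per group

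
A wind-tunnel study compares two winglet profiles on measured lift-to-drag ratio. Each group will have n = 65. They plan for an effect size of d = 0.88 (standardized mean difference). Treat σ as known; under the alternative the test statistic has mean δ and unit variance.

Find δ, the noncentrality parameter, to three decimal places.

The noncentrality parameter scales effect size by the design's sample-size factor: δ = d·√(n/2) = 0.88 × √(65/2) = 5.0168

δ ≈ 5.017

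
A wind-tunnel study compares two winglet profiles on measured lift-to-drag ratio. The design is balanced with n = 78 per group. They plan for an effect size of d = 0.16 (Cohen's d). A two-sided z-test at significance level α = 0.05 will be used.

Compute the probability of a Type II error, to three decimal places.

β ≈ 0.830

Noncentrality parameter: δ = d·√(n/2) = 0.16 × √(78/2) = 0.9992
Two-sided α = 0.05 → critical value z_{0.025} = 1.960.
Power = Φ(δ − 1.960) + Φ(−δ − 1.960) = Φ(-0.961) + Φ(-2.959) = 0.1683 + 0.0015 = 0.1699.
Type II error: β = 1 − power = 1 − 0.1699 = 0.8301.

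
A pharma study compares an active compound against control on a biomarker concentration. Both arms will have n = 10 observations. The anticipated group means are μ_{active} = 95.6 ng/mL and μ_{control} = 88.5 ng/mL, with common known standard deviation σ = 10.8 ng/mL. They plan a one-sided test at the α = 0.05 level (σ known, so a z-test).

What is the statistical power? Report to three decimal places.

Standardized effect: d = |μ_{active} − μ_{control}| / σ = |95.6 − 88.5| / 10.8 = 0.6574
Noncentrality parameter: δ = d·√(n/2) = 0.6574 × √(10/2) = 1.4700
One-sided α = 0.05 → critical value z_{0.05} = 1.645.
Power = P(Z > 1.645 − δ) = Φ(-0.175) = 0.4306.

Power ≈ 0.431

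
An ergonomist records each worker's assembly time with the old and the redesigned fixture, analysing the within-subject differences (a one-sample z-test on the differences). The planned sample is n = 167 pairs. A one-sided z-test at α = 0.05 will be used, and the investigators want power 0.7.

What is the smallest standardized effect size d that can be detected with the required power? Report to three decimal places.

d ≈ 0.168

Need Φ(δ − 1.645) = 0.7, so δ = 1.645 + 0.524 = 2.169.
δ = d·√n ⇒ d = δ/√n = 2.169/√167 = 0.1679.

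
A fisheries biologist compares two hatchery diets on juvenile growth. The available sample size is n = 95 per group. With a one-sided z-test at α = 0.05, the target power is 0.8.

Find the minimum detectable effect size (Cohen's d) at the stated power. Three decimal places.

d ≈ 0.361

Required noncentrality: δ = z_{0.05} + z_{0.20} = 1.645 + 0.842 = 2.486.
δ = d·√(n/2) ⇒ d = δ/√(n/2) = 2.486/√(95/2) = 0.3608.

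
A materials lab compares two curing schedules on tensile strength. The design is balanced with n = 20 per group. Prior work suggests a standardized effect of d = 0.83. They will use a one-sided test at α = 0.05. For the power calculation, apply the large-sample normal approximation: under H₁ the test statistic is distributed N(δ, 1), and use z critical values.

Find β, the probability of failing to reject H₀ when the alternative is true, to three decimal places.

β ≈ 0.164

Noncentrality parameter: δ = d·√(n/2) = 0.83 × √(20/2) = 2.6247
One-sided α = 0.05 → critical value z_{0.05} = 1.645.
Power = P(Z > 1.645 − δ) = Φ(0.980) = 0.8364.
Type II error: β = 1 − power = 1 − 0.8364 = 0.1636.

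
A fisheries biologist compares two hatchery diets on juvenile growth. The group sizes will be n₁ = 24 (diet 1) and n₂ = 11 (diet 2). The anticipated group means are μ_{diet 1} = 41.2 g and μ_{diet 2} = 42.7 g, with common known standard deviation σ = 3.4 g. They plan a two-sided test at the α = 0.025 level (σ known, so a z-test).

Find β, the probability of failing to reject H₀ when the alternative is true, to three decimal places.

β ≈ 0.848

Standardized effect: d = |μ_{diet 1} − μ_{diet 2}| / σ = |41.2 − 42.7| / 3.4 = 0.4412
Noncentrality parameter: δ = d / √(1/n₁ + 1/n₂) = 0.4412 / √(1/24 + 1/11) = 1.2117
Critical value for a two-sided test at α = 0.025: z_{α/2} = 2.241.
Power = Φ(δ − 2.241) + Φ(−δ − 2.241) = Φ(-1.030) + Φ(-3.453) = 0.1516 + 0.0003 = 0.1518.
Type II error: β = 1 − power = 1 − 0.1518 = 0.8482.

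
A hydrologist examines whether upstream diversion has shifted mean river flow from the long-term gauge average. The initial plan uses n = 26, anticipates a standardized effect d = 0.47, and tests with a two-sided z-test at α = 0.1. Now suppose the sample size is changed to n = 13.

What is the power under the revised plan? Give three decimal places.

Power ≈ 0.520

With n = 13: δ = d·√n = 0.47 × √13 = 1.6946. Critical value z_{0.05} = 1.645.
Revised power = Φ(δ − 1.645) + Φ(−δ − 1.645) = Φ(0.050) + Φ(-3.339) = 0.5198 + 0.0004 = 0.5203.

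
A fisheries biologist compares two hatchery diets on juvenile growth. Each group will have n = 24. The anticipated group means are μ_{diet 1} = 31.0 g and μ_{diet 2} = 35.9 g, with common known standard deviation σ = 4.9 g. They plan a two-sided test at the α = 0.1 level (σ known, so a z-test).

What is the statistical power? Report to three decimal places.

Power ≈ 0.966

Standardized effect: d = |μ_{diet 1} − μ_{diet 2}| / σ = |31.0 − 35.9| / 4.9 = 1.0000
Noncentrality parameter: δ = d·√(n/2) = 1.0000 × √(24/2) = 3.4641
Critical value for a two-sided test at α = 0.1: z_{α/2} = 1.645.
Power = Φ(δ − 1.645) + Φ(−δ − 1.645) = Φ(1.819) + Φ(-5.109) = 0.9656 + 0.0000 = 0.9656.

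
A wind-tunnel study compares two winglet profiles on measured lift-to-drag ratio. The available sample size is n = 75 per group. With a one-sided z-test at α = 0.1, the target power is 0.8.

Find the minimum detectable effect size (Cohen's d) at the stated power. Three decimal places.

d ≈ 0.347

Need Φ(δ − 1.282) = 0.8, so δ = 1.282 + 0.842 = 2.123.
δ = d·√(n/2) ⇒ d = δ/√(n/2) = 2.123/√(75/2) = 0.3467.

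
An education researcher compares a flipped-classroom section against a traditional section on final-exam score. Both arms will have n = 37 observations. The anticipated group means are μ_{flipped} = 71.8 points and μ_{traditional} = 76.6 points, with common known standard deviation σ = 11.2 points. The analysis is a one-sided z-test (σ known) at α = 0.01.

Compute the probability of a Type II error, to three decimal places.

Standardized effect: d = |μ_{flipped} − μ_{traditional}| / σ = |71.8 − 76.6| / 11.2 = 0.4286
Noncentrality parameter: δ = d·√(n/2) = 0.4286 × √(37/2) = 1.8434
One-sided α = 0.01 → critical value z_{0.01} = 2.326.
Power = Φ(δ − 2.326) = Φ(-0.483) = 0.3146.
Type II error: β = 1 − power = 1 − 0.3146 = 0.6854.

β ≈ 0.685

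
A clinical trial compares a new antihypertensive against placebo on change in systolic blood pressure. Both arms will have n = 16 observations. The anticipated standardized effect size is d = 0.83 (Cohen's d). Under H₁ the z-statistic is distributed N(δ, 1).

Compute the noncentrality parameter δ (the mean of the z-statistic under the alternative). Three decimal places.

The noncentrality parameter scales effect size by the design's sample-size factor: δ = d·√(n/2) = 0.83 × √(16/2) = 2.3476

δ ≈ 2.348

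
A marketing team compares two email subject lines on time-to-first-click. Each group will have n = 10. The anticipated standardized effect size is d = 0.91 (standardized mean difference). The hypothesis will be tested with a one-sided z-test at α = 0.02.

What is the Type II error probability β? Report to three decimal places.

β ≈ 0.508

Noncentrality parameter: δ = d·√(n/2) = 0.91 × √(10/2) = 2.0348
One-sided α = 0.02 → critical value z_{0.02} = 2.054.
Power = Φ(δ − 2.054) = Φ(-0.019) = 0.4924.
Type II error: β = 1 − power = 1 − 0.4924 = 0.5076.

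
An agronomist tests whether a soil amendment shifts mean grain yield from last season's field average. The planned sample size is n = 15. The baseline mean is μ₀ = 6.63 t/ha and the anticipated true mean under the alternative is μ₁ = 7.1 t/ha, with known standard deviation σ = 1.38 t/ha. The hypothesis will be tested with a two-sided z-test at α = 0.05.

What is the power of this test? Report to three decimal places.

Power ≈ 0.261

Standardized effect: d = |μ₁ − μ₀| / σ = |7.1 − 6.63| / 1.38 = 0.3406
Noncentrality parameter: δ = d·√n = 0.3406 × √15 = 1.3191
Critical value for a two-sided test at α = 0.05: z_{α/2} = 1.960.
Power = Φ(δ − 1.960) + Φ(−δ − 1.960) = Φ(-0.641) + Φ(-3.279) = 0.2608 + 0.0005 = 0.2613.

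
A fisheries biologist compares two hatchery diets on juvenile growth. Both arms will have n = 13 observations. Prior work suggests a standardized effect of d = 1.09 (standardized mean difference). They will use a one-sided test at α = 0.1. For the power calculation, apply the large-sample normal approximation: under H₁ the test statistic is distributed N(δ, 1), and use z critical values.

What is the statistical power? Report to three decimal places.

Noncentrality parameter: δ = d·√(n/2) = 1.09 × √(13/2) = 2.7790
Critical value for a one-sided test at α = 0.1: z_α = 1.282.
Power = P(Z > 1.282 − δ) = Φ(1.497) = 0.9329.

Power ≈ 0.933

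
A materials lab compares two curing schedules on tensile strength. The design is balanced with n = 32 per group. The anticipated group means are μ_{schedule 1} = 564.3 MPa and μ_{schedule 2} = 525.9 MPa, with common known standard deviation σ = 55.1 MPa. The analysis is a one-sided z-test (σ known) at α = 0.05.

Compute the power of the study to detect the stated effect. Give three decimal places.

Standardized effect: d = |μ_{schedule 1} − μ_{schedule 2}| / σ = |564.3 − 525.9| / 55.1 = 0.6969
Noncentrality parameter: δ = d·√(n/2) = 0.6969 × √(32/2) = 2.7877
Critical value for a one-sided test at α = 0.05: z_α = 1.645.
Power = Φ(δ − 1.645) = Φ(1.143) = 0.8734.

Power ≈ 0.873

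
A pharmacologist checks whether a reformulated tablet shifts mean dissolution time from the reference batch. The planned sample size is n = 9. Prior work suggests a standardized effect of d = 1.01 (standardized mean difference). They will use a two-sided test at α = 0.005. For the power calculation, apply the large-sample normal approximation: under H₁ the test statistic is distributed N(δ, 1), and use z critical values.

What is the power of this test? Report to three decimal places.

Noncentrality parameter: δ = d·√n = 1.01 × √9 = 3.0300
Two-sided α = 0.005 → critical value z_{0.0025} = 2.807.
Power = Φ(δ − 2.807) + Φ(−δ − 2.807) = Φ(0.223) + Φ(-5.837) = 0.5882 + 0.0000 = 0.5882.

Power ≈ 0.588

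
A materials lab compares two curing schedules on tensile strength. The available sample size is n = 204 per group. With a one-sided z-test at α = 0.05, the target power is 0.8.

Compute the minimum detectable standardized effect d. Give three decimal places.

Need Φ(δ − 1.645) = 0.8, so δ = 1.645 + 0.842 = 2.486.
δ = d·√(n/2) ⇒ d = δ/√(n/2) = 2.486/√(204/2) = 0.2462.

d ≈ 0.246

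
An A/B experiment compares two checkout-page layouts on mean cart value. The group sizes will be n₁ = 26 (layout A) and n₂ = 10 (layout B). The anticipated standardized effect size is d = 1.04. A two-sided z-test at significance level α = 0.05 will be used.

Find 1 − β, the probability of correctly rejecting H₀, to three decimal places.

Noncentrality parameter: δ = d / √(1/n₁ + 1/n₂) = 1.04 / √(1/26 + 1/10) = 2.7949
Two-sided α = 0.05 → critical value z_{0.025} = 1.960.
Power = Φ(δ − 1.960) + Φ(−δ − 1.960) = Φ(0.835) + Φ(-4.755) = 0.7981 + 0.0000 = 0.7981.

Power ≈ 0.798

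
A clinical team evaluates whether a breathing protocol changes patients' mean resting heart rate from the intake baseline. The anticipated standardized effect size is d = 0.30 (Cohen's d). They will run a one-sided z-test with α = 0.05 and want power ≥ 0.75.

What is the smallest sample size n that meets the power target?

n = 60

For power 0.75 need Φ(δ − z_{0.05}) = 0.75, so δ = z_{0.05} + z_{0.25} = 1.645 + 0.674 = 2.319.
δ = d·√n ⇒ n = (δ/d)² = (2.319 / 0.30)² = 59.77.
Round up to the next whole unit.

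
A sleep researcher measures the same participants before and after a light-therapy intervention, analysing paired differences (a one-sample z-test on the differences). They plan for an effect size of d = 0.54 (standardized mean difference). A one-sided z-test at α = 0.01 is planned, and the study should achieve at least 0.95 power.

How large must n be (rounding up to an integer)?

Set Φ(δ − 2.326) = 0.95; then δ − 2.326 = Φ⁻¹(0.95) = 1.645, giving δ = 3.971.
δ = d·√n ⇒ n = (δ/d)² = (3.971 / 0.54)² = 54.08.
Round up to the next whole unit.

n = 55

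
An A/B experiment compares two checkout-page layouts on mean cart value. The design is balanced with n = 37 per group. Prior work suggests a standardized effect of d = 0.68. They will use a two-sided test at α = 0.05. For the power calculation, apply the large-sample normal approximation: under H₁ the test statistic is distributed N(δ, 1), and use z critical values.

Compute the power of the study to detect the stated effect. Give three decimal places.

Power ≈ 0.833

Noncentrality parameter: δ = d·√(n/2) = 0.68 × √(37/2) = 2.9248
Critical value for a two-sided test at α = 0.05: z_{α/2} = 1.960.
Power = Φ(δ − 1.960) + Φ(−δ − 1.960) = Φ(0.965) + Φ(-4.885) = 0.8327 + 0.0000 = 0.8327.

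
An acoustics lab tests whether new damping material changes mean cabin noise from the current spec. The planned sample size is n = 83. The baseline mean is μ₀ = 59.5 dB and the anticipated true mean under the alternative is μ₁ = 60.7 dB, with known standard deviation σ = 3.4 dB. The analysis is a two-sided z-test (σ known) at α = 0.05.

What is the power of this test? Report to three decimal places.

Standardized effect: d = |μ₁ − μ₀| / σ = |60.7 − 59.5| / 3.4 = 0.3529
Noncentrality parameter: δ = d·√n = 0.3529 × √83 = 3.2154
Critical value for a two-sided test at α = 0.05: z_{α/2} = 1.960.
Power = Φ(δ − 1.960) + Φ(−δ − 1.960) = Φ(1.255) + Φ(-5.175) = 0.8953 + 0.0000 = 0.8953.

Power ≈ 0.895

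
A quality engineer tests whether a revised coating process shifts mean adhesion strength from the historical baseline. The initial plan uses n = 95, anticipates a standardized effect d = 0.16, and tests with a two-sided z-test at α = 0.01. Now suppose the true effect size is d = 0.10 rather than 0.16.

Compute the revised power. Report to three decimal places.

With d = 0.10: δ = d·√n = 0.10 × √95 = 0.9747. Critical value z_{0.005} = 2.576.
Revised power = Φ(δ − 2.576) + Φ(−δ − 2.576) = Φ(-1.601) + Φ(-3.551) = 0.0547 + 0.0002 = 0.0549.

Power ≈ 0.055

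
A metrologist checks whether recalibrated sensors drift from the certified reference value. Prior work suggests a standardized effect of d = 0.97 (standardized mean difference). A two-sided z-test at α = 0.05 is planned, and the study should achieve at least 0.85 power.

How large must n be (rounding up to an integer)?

n = 10

Set Φ(δ − 1.960) = 0.85; then δ − 1.960 = Φ⁻¹(0.85) = 1.036, giving δ = 2.996.
(The Φ(−δ − z_{α/2}) term is vanishingly small for δ > 0 and is dropped in the standard sample-size formula.)
δ = d·√n ⇒ n = (δ/d)² = (2.996 / 0.97)² = 9.54.
Rounding up, n = 10.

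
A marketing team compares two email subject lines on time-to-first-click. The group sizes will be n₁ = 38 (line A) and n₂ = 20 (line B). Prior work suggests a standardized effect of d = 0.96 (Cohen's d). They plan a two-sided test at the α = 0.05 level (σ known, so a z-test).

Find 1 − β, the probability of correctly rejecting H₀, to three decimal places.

Power ≈ 0.935

Noncentrality parameter: δ = d / √(1/n₁ + 1/n₂) = 0.96 / √(1/38 + 1/20) = 3.4751
Two-sided α = 0.05 → critical value z_{0.025} = 1.960.
Power = Φ(δ − 1.960) + Φ(−δ − 1.960) = Φ(1.515) + Φ(-5.435) = 0.9351 + 0.0000 = 0.9351.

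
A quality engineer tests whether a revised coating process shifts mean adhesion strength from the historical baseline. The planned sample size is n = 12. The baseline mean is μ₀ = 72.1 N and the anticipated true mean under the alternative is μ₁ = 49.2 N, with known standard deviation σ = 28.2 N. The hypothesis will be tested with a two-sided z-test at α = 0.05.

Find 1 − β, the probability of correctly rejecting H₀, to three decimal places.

Power ≈ 0.803

Standardized effect: d = |μ₁ − μ₀| / σ = |49.2 − 72.1| / 28.2 = 0.8121
Noncentrality parameter: δ = d·√n = 0.8121 × √12 = 2.8130
Critical value for a two-sided test at α = 0.05: z_{α/2} = 1.960.
Power = Φ(δ − 1.960) + Φ(−δ − 1.960) = Φ(0.853) + Φ(-4.773) = 0.8032 + 0.0000 = 0.8032.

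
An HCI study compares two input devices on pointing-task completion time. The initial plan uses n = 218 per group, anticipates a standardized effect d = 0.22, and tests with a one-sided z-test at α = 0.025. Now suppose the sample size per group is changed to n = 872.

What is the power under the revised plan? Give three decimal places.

With n = 872 per group: δ = d·√(n/2) = 0.22 × √(872/2) = 4.5937. Critical value z_{0.025} = 1.960.
Revised power = Φ(δ − 1.960) = Φ(2.634) = 0.9958.

Power ≈ 0.996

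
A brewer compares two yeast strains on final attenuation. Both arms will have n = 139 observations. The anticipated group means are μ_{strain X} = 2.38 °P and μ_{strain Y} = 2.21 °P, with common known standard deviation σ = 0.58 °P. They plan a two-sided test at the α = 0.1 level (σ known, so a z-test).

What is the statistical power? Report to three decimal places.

Standardized effect: d = |μ_{strain X} − μ_{strain Y}| / σ = |2.38 − 2.21| / 0.58 = 0.2931
Noncentrality parameter: δ = d·√(n/2) = 0.2931 × √(139/2) = 2.4435
Two-sided α = 0.1 → critical value z_{0.05} = 1.645.
Power = Φ(δ − 1.645) + Φ(−δ − 1.645) = Φ(0.799) + Φ(-4.088) = 0.7878 + 0.0000 = 0.7878.

Power ≈ 0.788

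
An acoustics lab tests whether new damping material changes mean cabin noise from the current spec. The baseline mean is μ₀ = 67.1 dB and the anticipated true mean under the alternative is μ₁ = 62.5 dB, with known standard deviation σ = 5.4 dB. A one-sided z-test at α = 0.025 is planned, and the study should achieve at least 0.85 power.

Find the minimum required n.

n = 13

Standardized effect: d = |μ₁ − μ₀| / σ = |62.5 − 67.1| / 5.4 = 0.8519
Set Φ(δ − 1.960) = 0.85; then δ − 1.960 = Φ⁻¹(0.85) = 1.036, giving δ = 2.996.
δ = d·√n ⇒ n = (δ/d)² = (2.996 / 0.8519)² = 12.37.
Rounding up, n = 13.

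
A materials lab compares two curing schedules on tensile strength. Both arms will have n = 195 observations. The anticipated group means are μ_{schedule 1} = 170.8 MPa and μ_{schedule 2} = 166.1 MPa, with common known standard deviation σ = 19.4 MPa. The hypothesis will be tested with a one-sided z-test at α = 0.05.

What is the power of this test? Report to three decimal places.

Standardized effect: d = |μ_{schedule 1} − μ_{schedule 2}| / σ = |170.8 − 166.1| / 19.4 = 0.2423
Noncentrality parameter: δ = d·√(n/2) = 0.2423 × √(195/2) = 2.3922
Critical value for a one-sided test at α = 0.05: z_α = 1.645.
Power = Φ(δ − 1.645) = Φ(0.747) = 0.7726.

Power ≈ 0.773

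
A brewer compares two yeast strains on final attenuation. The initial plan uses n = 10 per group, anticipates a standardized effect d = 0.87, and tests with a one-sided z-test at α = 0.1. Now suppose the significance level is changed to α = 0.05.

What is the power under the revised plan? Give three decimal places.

Power ≈ 0.618

δ = d·√(n/2) = 0.87 × √(10/2) = 1.9454 (unchanged). New critical value: z_{0.05} = 1.645.
Revised power = Φ(δ − 1.645) = Φ(0.301) = 0.6181.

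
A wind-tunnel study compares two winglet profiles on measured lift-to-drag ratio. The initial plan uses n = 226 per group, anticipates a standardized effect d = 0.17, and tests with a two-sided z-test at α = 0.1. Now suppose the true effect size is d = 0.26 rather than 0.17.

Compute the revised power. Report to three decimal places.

Power ≈ 0.868

With d = 0.26: δ = d·√(n/2) = 0.26 × √(226/2) = 2.7638. Critical value z_{0.05} = 1.645.
Revised power = Φ(δ − 1.645) + Φ(−δ − 1.645) = Φ(1.119) + Φ(-4.409) = 0.8684 + 0.0000 = 0.8684.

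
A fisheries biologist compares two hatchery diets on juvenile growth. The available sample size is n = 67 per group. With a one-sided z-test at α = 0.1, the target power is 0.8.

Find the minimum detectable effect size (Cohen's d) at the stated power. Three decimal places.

d ≈ 0.367

Need Φ(δ − 1.282) = 0.8, so δ = 1.282 + 0.842 = 2.123.
δ = d·√(n/2) ⇒ d = δ/√(n/2) = 2.123/√(67/2) = 0.3668.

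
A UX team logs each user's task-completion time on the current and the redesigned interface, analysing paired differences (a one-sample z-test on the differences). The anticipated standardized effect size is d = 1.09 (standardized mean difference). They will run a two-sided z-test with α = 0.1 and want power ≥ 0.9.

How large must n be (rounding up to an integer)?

For power 0.9 need Φ(δ − z_{0.05}) = 0.9, so δ = z_{0.05} + z_{0.10} = 1.645 + 1.282 = 2.926.
(For δ > 0 the lower-tail rejection region contributes negligibly to power, so the one-term inversion is standard.)
δ = d·√n ⇒ n = (δ/d)² = (2.926 / 1.09)² = 7.21.
Round up to the next whole unit.

n = 8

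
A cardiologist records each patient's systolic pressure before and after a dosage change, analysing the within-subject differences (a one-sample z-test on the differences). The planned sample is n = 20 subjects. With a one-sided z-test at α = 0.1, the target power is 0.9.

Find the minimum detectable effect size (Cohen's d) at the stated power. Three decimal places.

d ≈ 0.573

Need Φ(δ − 1.282) = 0.9, so δ = 1.282 + 1.282 = 2.563.
δ = d·√n ⇒ d = δ/√n = 2.563/√20 = 0.5731.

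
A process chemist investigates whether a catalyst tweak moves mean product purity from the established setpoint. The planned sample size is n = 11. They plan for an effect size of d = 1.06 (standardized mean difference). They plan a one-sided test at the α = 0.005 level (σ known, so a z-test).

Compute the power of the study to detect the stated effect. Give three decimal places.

Noncentrality parameter: δ = d·√n = 1.06 × √11 = 3.5156
Critical value for a one-sided test at α = 0.005: z_α = 2.576.
Power = P(Z > 2.576 − δ) = Φ(0.940) = 0.8263.

Power ≈ 0.826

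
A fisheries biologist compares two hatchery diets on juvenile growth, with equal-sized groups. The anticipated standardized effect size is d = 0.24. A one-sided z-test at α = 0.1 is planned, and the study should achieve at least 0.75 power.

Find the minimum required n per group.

n = 133 per group

Set Φ(δ − 1.282) = 0.75; then δ − 1.282 = Φ⁻¹(0.75) = 0.674, giving δ = 1.956.
δ = d·√(n/2) ⇒ n = 2(δ/d)² = 2 × (1.956 / 0.24)² = 132.85.
Rounding up, n = 133 per group.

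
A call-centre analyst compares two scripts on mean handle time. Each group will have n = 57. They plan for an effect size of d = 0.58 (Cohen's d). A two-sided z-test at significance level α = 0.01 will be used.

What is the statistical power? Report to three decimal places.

Noncentrality parameter: δ = d·√(n/2) = 0.58 × √(57/2) = 3.0964
Critical value for a two-sided test at α = 0.01: z_{α/2} = 2.576.
Power = Φ(δ − 2.576) + Φ(−δ − 2.576) = Φ(0.521) + Φ(-5.672) = 0.6987 + 0.0000 = 0.6987.

Power ≈ 0.699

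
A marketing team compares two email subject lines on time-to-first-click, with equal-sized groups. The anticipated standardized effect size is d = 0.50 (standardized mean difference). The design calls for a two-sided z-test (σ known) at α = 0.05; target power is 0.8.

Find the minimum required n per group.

n = 63 per group

For power 0.8 need Φ(δ − z_{0.025}) = 0.8, so δ = z_{0.025} + z_{0.20} = 1.960 + 0.842 = 2.802.
(For δ > 0 the lower-tail rejection region contributes negligibly to power, so the one-term inversion is standard.)
δ = d·√(n/2) ⇒ n = 2(δ/d)² = 2 × (2.802 / 0.50)² = 62.79.
Round up to the next whole unit.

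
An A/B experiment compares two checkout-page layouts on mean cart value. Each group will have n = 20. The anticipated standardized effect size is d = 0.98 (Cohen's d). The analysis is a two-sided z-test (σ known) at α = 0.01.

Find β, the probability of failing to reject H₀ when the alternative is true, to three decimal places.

Noncentrality parameter: δ = d·√(n/2) = 0.98 × √(20/2) = 3.0990
Two-sided α = 0.01 → critical value z_{0.005} = 2.576.
Power = Φ(δ − 2.576) + Φ(−δ − 2.576) = Φ(0.523) + Φ(-5.675) = 0.6996 + 0.0000 = 0.6996.
Type II error: β = 1 − power = 1 − 0.6996 = 0.3004.

β ≈ 0.300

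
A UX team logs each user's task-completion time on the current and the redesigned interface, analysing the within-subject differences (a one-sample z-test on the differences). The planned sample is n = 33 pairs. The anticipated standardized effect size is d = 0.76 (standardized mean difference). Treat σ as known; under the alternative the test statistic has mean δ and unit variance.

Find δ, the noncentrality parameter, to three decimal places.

δ = d·√n = 0.76 × √33 = 4.3659

δ ≈ 4.366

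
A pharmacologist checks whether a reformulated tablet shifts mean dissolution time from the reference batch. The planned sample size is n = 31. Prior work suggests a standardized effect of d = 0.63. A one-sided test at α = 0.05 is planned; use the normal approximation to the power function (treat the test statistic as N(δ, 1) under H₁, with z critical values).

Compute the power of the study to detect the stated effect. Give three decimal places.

Noncentrality parameter: δ = d·√n = 0.63 × √31 = 3.5077
Critical value for a one-sided test at α = 0.05: z_α = 1.645.
Power = Φ(δ − 1.645) = Φ(1.863) = 0.9688.

Power ≈ 0.969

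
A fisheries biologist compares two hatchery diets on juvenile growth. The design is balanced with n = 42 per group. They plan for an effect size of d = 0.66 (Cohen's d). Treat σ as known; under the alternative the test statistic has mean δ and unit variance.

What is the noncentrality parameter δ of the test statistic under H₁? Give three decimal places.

The noncentrality parameter scales effect size by the design's sample-size factor: δ = d·√(n/2) = 0.66 × √(42/2) = 3.0245

δ ≈ 3.024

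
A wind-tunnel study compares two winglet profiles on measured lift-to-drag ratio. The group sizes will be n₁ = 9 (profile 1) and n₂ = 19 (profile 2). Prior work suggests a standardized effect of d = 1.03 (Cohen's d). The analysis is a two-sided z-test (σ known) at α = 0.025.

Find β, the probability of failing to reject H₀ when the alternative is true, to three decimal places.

Noncentrality parameter: δ = d / √(1/n₁ + 1/n₂) = 1.03 / √(1/9 + 1/19) = 2.5454
Two-sided α = 0.025 → critical value z_{0.0125} = 2.241.
Power = Φ(δ − 2.241) + Φ(−δ − 2.241) = Φ(0.304) + Φ(-4.787) = 0.6194 + 0.0000 = 0.6194.
Type II error: β = 1 − power = 1 − 0.6194 = 0.3806.

β ≈ 0.381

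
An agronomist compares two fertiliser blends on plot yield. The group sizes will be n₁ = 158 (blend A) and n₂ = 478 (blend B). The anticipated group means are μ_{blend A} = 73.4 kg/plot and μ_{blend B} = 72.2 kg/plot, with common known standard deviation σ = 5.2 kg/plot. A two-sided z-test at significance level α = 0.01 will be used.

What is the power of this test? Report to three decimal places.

Power ≈ 0.476

Standardized effect: d = |μ_{blend A} − μ_{blend B}| / σ = |73.4 − 72.2| / 5.2 = 0.2308
Noncentrality parameter: δ = d / √(1/n₁ + 1/n₂) = 0.2308 / √(1/158 + 1/478) = 2.5147
Two-sided α = 0.01 → critical value z_{0.005} = 2.576.
Power = Φ(δ − 2.576) + Φ(−δ − 2.576) = Φ(-0.061) + Φ(-5.091) = 0.4756 + 0.0000 = 0.4756.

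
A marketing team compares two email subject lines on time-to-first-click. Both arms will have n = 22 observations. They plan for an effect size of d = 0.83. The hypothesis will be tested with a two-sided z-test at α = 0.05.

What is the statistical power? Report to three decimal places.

Noncentrality parameter: δ = d·√(n/2) = 0.83 × √(22/2) = 2.7528
Critical value for a two-sided test at α = 0.05: z_{α/2} = 1.960.
Power = Φ(δ − 1.960) + Φ(−δ − 1.960) = Φ(0.793) + Φ(-4.713) = 0.7861 + 0.0000 = 0.7861.

Power ≈ 0.786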